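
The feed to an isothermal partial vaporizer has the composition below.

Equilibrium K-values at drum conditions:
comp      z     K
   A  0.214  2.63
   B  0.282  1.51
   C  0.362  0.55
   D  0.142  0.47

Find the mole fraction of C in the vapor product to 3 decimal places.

Newton iteration, β⁰ = 0.5:
  β = 0.500: g = -0.0058, g' = -0.415 → β = 0.486
Converged at β = 0.486.
Compositions from xᵢ = zᵢ/(1+β(Kᵢ−1)), yᵢ = Kᵢxᵢ:
  A: x = 0.119, y = 0.314
  B: x = 0.226, y = 0.341
  C: x = 0.463, y = 0.255
  D: x = 0.191, y = 0.090

y_C = 0.255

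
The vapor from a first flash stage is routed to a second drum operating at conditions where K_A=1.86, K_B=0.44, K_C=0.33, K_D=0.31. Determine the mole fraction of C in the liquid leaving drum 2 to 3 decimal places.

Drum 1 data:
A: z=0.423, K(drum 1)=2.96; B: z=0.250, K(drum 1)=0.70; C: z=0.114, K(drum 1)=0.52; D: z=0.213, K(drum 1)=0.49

Drum 1:
Let ψ₁ = V/F and solve Σ zᵢ(Kᵢ−1)/(1+ψ₁(Kᵢ−1)) = 0.
Check two-phase: ΣzᵢKᵢ = 1.591 > 1 and Σzᵢ/Kᵢ = 1.154 > 1, so g(0) = 0.591 > 0 and g(1) = -0.154 < 0.
Newton iteration, ψ₁⁰ = 0.7:
  ψ₁ = 0.700: g = 0.0032, g' = -0.518 → ψ₁ = 0.706
Converged at ψ₁ = 0.706.
Drum-1 compositions:
  A: x = 0.177, y = 0.525
  B: x = 0.317, y = 0.222
  C: x = 0.172, y = 0.090
  D: x = 0.333, y = 0.163
Drum-2 feed = drum-1 vapor: z₂ = (0.5251, 0.2220, 0.0897, 0.1631).
Drum 2:
Let ψ₂ = V/F and solve Σ zᵢ(Kᵢ−1)/(1+ψ₂(Kᵢ−1)) = 0.
g(0) = ΣzᵢKᵢ − 1 = 0.155 and g(1) = 1 − Σzᵢ/Kᵢ = -0.585, so a root lies in (0, 1).
Newton–Raphson from ψ₂ = 0.5:
  ψ₂ = 0.500: g = -0.1191, g' = -0.596 → ψ₂ = 0.300
  ψ₂ = 0.300: g = -0.0078, g' = -0.533 → ψ₂ = 0.286
Converged at ψ₂ = 0.286.
  A: x = 0.422, y = 0.784
  B: x = 0.264, y = 0.116
  C: x = 0.111, y = 0.037
  D: x = 0.203, y = 0.063

x_C (drum 2) = 0.111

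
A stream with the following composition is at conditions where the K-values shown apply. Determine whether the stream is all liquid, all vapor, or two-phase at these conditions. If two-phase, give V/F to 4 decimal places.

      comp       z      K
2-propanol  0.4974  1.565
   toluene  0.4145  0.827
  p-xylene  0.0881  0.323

two-phase, V/F = 0.7259

ΣzᵢKᵢ = 1.1497; Σzᵢ/Kᵢ = 1.0918.
Both exceed 1, so a two-phase solution exists.
Material balance + equilibrium reduce to Σ zᵢ(Kᵢ−1)/(1+ψ(Kᵢ−1)) = 0.
Newton–Raphson from ψ = 0.5:
  ψ = 0.5000: g = 0.05046, g' = -0.2037 → ψ = 0.7478
  ψ = 0.7478: g = -0.00559, g' = -0.2605 → ψ = 0.7263
  ψ = 0.7263: g = -0.00009, g' = -0.2523 → ψ = 0.7259
Converged at ψ = 0.7259.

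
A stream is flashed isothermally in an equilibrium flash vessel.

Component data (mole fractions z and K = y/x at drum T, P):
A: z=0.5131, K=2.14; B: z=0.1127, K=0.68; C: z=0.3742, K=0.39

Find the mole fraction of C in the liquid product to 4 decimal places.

x_C = 0.5394

Newton iteration, β⁰ = 0.35:
  β = 0.3500: g = 0.08727, g' = -0.5804 → β = 0.5004
  β = 0.5004: g = 0.00100, g' = -0.5752 → β = 0.5021
Converged at β = 0.5021.
Compositions from xᵢ = zᵢ/(1+β(Kᵢ−1)), yᵢ = Kᵢxᵢ:
  A: x = 0.3263, y = 0.6983
  B: x = 0.1343, y = 0.0913
  C: x = 0.5394, y = 0.2104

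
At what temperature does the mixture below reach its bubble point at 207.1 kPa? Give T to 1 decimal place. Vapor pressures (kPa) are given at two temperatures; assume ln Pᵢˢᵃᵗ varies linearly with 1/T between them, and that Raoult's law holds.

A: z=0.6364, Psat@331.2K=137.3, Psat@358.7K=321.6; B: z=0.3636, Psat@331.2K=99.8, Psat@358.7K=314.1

Bubble-point temperature: ΣzᵢPᵢˢᵃᵗ(T) = P. Interpolate ln Pᵢˢᵃᵗ = aᵢ + bᵢ/T.
  T = 331.2 K: ΣzᵢPᵢˢᵃᵗ = 123.66 kPa
  T = 358.7 K: ΣzᵢPᵢˢᵃᵗ = 318.87 kPa
  T = 344.9 K: ΣzᵢPᵢˢᵃᵗ = 201.53 kPa
  T = 351.8 K: ΣzᵢPᵢˢᵃᵗ = 254.50 kPa
  T = 348.4 K: ΣzᵢPᵢˢᵃᵗ = 227.09 kPa
  T = 346.6 K: ΣzᵢPᵢˢᵃᵗ = 213.62 kPa
Interpolating between 344.9 K and 346.6 K gives T ≈ 345.7 K.

T = 345.7 K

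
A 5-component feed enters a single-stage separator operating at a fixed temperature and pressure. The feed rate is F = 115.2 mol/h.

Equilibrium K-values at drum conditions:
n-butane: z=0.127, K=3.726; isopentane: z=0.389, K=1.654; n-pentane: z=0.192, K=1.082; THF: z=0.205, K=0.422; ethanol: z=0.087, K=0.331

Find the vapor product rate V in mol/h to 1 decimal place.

V = 80.6 mol/h

Material balance + equilibrium reduce to Σ zᵢ(Kᵢ−1)/(1+ψ(Kᵢ−1)) = 0.
Feasibility: ΣzᵢKᵢ = 1.440, Σzᵢ/Kᵢ = 1.195 — both > 1, two phases present.
Newton iteration, ψ⁰ = 0.5:
  ψ = 0.500: g = 0.0992, g' = -0.488 → ψ = 0.703
  ψ = 0.703: g = -0.0018, g' = -0.523 → ψ = 0.700
Converged at ψ = 0.700.
Then V = ψ·F = 0.6999·115.2 = 80.6 mol/h and L = F − V = 34.6 mol/h.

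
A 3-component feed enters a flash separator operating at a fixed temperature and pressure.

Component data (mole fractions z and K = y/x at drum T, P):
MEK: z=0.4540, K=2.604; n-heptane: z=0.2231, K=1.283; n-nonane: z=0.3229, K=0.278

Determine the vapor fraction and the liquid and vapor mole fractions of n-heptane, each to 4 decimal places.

ψ = 0.6162, x_n-heptane = 0.1900, y_n-heptane = 0.2437

Rachford–Rice: g(ψ) = Σ zᵢ(Kᵢ−1)/(1+ψ(Kᵢ−1)) = 0.
Check two-phase: ΣzᵢKᵢ = 1.5582 > 1 and Σzᵢ/Kᵢ = 1.5097 > 1, so g(0) = 0.5582 > 0 and g(1) = -0.5097 < 0.
Newton iteration, ψ⁰ = 0.59:
  ψ = 0.5900: g = 0.02210, g' = -0.8323 → ψ = 0.6166
  ψ = 0.6166: g = -0.00029, g' = -0.8550 → ψ = 0.6162
Converged at ψ = 0.6162.
Compositions from xᵢ = zᵢ/(1+ψ(Kᵢ−1)), yᵢ = Kᵢxᵢ:
  MEK: x = 0.2283, y = 0.5946
  n-heptane: x = 0.1900, y = 0.2437
  n-nonane: x = 0.5817, y = 0.1617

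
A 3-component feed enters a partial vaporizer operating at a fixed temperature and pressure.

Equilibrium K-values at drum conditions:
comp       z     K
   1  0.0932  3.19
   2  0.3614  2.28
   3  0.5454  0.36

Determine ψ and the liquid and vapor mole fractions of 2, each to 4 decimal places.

Newton iteration, ψ⁰ = 0.64:
  ψ = 0.6400: g = -0.25195, g' = -0.8973 → ψ = 0.3592
  ψ = 0.3592: g = -0.02213, g' = -0.7946 → ψ = 0.3314
  ψ = 0.3314: g = 0.00009, g' = -0.8019 → ψ = 0.3315
Converged at ψ = 0.3315.
Compositions from xᵢ = zᵢ/(1+ψ(Kᵢ−1)), yᵢ = Kᵢxᵢ:
  1: x = 0.0540, y = 0.1723
  2: x = 0.2537, y = 0.5785
  3: x = 0.6923, y = 0.2492

ψ = 0.3315, x_2 = 0.2537, y_2 = 0.5785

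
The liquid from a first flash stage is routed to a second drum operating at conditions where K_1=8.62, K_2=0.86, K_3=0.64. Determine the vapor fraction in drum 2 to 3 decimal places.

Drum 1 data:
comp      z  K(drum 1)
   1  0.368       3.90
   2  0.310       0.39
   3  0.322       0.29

V/F (drum 2) = 0.600

Drum 1:
Rachford–Rice: g(ψ₁) = Σ zᵢ(Kᵢ−1)/(1+ψ₁(Kᵢ−1)) = 0.
g(0) = ΣzᵢKᵢ − 1 = 0.649 and g(1) = 1 − Σzᵢ/Kᵢ = -1.000, so a root lies in (0, 1).
Iterate (Newton) starting at ψ₁ = 0.5:
  ψ₁ = 0.500: g = -0.1909, g' = -1.145 → ψ₁ = 0.333
  ψ₁ = 0.333: g = 0.0060, g' = -1.261 → ψ₁ = 0.338
Converged at ψ₁ = 0.338.
Drum-1 compositions:
  1: x = 0.186, y = 0.725
  2: x = 0.390, y = 0.152
  3: x = 0.424, y = 0.123
Drum-2 feed = drum-1 liquid: z₂ = (0.1859, 0.3905, 0.4236).
Drum 2:
Rachford–Rice: g(ψ₂) = Σ zᵢ(Kᵢ−1)/(1+ψ₂(Kᵢ−1)) = 0.
Feasibility: ΣzᵢKᵢ = 2.209, Σzᵢ/Kᵢ = 1.138 — both > 1, two phases present.
Iterate (Newton) starting at ψ₂ = 0.49:
  ψ₂ = 0.490: g = 0.0553, g' = -0.571 → ψ₂ = 0.587
  ψ₂ = 0.587: g = 0.0059, g' = -0.458 → ψ₂ = 0.600
Converged at ψ₂ = 0.600.
  1: x = 0.033, y = 0.288
  2: x = 0.426, y = 0.367
  3: x = 0.540, y = 0.346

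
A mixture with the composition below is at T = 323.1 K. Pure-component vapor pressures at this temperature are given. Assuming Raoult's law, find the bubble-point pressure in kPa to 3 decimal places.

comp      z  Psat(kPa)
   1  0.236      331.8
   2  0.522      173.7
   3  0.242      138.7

At the bubble point ψ → 0, so ΣzᵢKᵢ = 1 with Kᵢ = Pᵢˢᵃᵗ/P ⇒ P = ΣzᵢPᵢˢᵃᵗ.
P = 0.236·331.8 + 0.522·173.7 + 0.242·138.7 = 202.542 kPa

Pbub = 202.542 kPa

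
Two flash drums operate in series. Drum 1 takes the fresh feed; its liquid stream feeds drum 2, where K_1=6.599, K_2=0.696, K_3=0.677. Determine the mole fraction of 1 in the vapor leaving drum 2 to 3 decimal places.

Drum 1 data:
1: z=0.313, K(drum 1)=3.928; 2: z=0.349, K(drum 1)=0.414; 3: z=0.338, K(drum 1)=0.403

Drum 1:
Let ψ₁ = V/F and solve Σ zᵢ(Kᵢ−1)/(1+ψ₁(Kᵢ−1)) = 0.
g(0) = ΣzᵢKᵢ − 1 = 0.510 and g(1) = 1 − Σzᵢ/Kᵢ = -0.761, so a root lies in (0, 1).
Newton iteration, ψ₁⁰ = 0.5:
  ψ₁ = 0.500: g = -0.2050, g' = -0.927 → ψ₁ = 0.279
  ψ₁ = 0.279: g = 0.0181, g' = -1.158 → ψ₁ = 0.294
  ψ₁ = 0.294: g = 0.0003, g' = -1.126 → ψ₁ = 0.295
Converged at ψ₁ = 0.295.
Drum-1 compositions:
  1: x = 0.168, y = 0.660
  2: x = 0.422, y = 0.175
  3: x = 0.410, y = 0.165
Drum-2 feed = drum-1 liquid: z₂ = (0.1680, 0.4218, 0.4101).
Drum 2:
Let ψ₂ = V/F and solve Σ zᵢ(Kᵢ−1)/(1+ψ₂(Kᵢ−1)) = 0.
Feasibility: ΣzᵢKᵢ = 1.680, Σzᵢ/Kᵢ = 1.237 — both > 1, two phases present.
Newton–Raphson from ψ₂ = 0.45:
  ψ₂ = 0.450: g = -0.0362, g' = -0.536 → ψ₂ = 0.382
  ψ₂ = 0.382: g = 0.0033, g' = -0.639 → ψ₂ = 0.388
Converged at ψ₂ = 0.388.
  1: x = 0.053, y = 0.350
  2: x = 0.478, y = 0.333
  3: x = 0.469, y = 0.317

y_1 (drum 2) = 0.350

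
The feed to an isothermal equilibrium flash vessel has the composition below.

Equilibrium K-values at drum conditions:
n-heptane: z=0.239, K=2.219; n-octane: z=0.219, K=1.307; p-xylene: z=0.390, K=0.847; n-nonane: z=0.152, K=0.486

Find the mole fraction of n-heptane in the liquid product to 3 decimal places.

x_n-heptane = 0.121

Let ψ = V/F and solve Σ zᵢ(Kᵢ−1)/(1+ψ(Kᵢ−1)) = 0.
Check two-phase: ΣzᵢKᵢ = 1.221 > 1 and Σzᵢ/Kᵢ = 1.048 > 1, so g(0) = 0.221 > 0 and g(1) = -0.048 < 0.
Newton iteration, ψ⁰ = 0.51:
  ψ = 0.510: g = 0.0672, g' = -0.235 → ψ = 0.796
  ψ = 0.796: g = 0.0017, g' = -0.232 → ψ = 0.803
Converged at ψ = 0.803.
Compositions from xᵢ = zᵢ/(1+ψ(Kᵢ−1)), yᵢ = Kᵢxᵢ:
  n-heptane: x = 0.121, y = 0.268
  n-octane: x = 0.176, y = 0.230
  p-xylene: x = 0.445, y = 0.377
  n-nonane: x = 0.259, y = 0.126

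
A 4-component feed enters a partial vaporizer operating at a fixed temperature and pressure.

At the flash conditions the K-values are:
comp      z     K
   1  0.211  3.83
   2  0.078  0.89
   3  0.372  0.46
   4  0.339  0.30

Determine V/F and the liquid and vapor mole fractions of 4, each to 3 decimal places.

Newton iteration, V/F⁰ = 0.44:
  V/F = 0.440: g = -0.3495, g' = -0.870 → V/F = 0.038
  V/F = 0.038: g = 0.0813, g' = -1.666 → V/F = 0.087
  V/F = 0.087: g = 0.0070, g' = -1.397 → V/F = 0.092
Converged at V/F = 0.092.
Compositions from xᵢ = zᵢ/(1+V/F(Kᵢ−1)), yᵢ = Kᵢxᵢ:
  1: x = 0.167, y = 0.641
  2: x = 0.079, y = 0.070
  3: x = 0.391, y = 0.180
  4: x = 0.362, y = 0.109

V/F = 0.092, x_4 = 0.362, y_4 = 0.109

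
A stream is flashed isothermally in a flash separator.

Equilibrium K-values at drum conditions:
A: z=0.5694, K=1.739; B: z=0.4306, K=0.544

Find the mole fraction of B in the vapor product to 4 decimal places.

Let ψ = V/F and solve Σ zᵢ(Kᵢ−1)/(1+ψ(Kᵢ−1)) = 0.
Check two-phase: ΣzᵢKᵢ = 1.2244 > 1 and Σzᵢ/Kᵢ = 1.1190 > 1, so g(0) = 0.2244 > 0 and g(1) = -0.1190 < 0.
Newton iteration, ψ⁰ = 0.56:
  ψ = 0.5600: g = 0.03393, g' = -0.3170 → ψ = 0.6670
  ψ = 0.6670: g = -0.00033, g' = -0.3244 → ψ = 0.6660
Converged at ψ = 0.6660.
Compositions from xᵢ = zᵢ/(1+ψ(Kᵢ−1)), yᵢ = Kᵢxᵢ:
  A: x = 0.3816, y = 0.6636
  B: x = 0.6184, y = 0.3364

y_B = 0.3364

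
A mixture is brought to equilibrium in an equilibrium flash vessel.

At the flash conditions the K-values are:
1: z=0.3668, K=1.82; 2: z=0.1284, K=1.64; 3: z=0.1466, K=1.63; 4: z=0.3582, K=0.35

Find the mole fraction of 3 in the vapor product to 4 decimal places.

Rachford–Rice: g(V/F) = Σ zᵢ(Kᵢ−1)/(1+V/F(Kᵢ−1)) = 0.
Check two-phase: ΣzᵢKᵢ = 1.2425 > 1 and Σzᵢ/Kᵢ = 1.3932 > 1, so g(0) = 0.2425 > 0 and g(1) = -0.3932 < 0.
Newton iteration, V/F⁰ = 0.66:
  V/F = 0.6600: g = -0.08959, g' = -0.6230 → V/F = 0.5162
  V/F = 0.5162: g = -0.00761, g' = -0.5274 → V/F = 0.5018
  V/F = 0.5018: g = -0.00005, g' = -0.5208 → V/F = 0.5017
Converged at V/F = 0.5017.
Compositions from xᵢ = zᵢ/(1+V/F(Kᵢ−1)), yᵢ = Kᵢxᵢ:
  1: x = 0.2599, y = 0.4730
  2: x = 0.0972, y = 0.1594
  3: x = 0.1114, y = 0.1816
  4: x = 0.5315, y = 0.1860

y_3 = 0.1816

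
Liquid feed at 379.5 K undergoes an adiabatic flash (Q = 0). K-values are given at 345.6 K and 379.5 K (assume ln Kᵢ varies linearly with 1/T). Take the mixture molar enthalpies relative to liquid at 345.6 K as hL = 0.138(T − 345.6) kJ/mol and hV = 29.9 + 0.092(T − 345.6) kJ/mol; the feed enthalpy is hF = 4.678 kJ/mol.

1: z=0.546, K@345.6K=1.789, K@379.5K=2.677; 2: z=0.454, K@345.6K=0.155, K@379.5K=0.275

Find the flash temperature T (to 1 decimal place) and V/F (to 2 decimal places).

Adiabatic flash: solve Rachford–Rice at each trial T, then check hF = ψ·hV(T) + (1−ψ)·hL(T).
  T = 345.6 K: K = (1.789, 0.155), RR gives ψ = 0.071, H_out = 2.115 kJ/mol
  T = 379.5 K: K = (2.677, 0.275), RR gives ψ = 0.482, H_out = 18.349 kJ/mol
  T = 362.6 K: K = (2.210, 0.209), RR gives ψ = 0.316, H_out = 11.535 kJ/mol
  T = 354.1 K: K = (1.994, 0.181), RR gives ψ = 0.210, H_out = 7.359 kJ/mol
  T = 349.9 K: K = (1.891, 0.168), RR gives ψ = 0.146, H_out = 4.944 kJ/mol
  T = 347.8 K: K = (1.841, 0.161), RR gives ψ = 0.111, H_out = 3.615 kJ/mol
Linear interpolation between T = 347.8 (H_out = 3.615) and T = 349.9 (H_out = 4.944) on hF = 4.678 gives T ≈ 349.5 K, at which ψ = 0.14.

T = 349.5 K, V/F = 0.14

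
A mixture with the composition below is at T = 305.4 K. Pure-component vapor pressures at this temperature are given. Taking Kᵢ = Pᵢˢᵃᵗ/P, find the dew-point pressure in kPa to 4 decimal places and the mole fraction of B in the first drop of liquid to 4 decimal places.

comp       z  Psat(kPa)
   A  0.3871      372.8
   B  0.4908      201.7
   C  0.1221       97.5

At the dew point ψ → 1, so Σzᵢ/Kᵢ = 1 with Kᵢ = Pᵢˢᵃᵗ/P ⇒ 1/P = Σzᵢ/Pᵢˢᵃᵗ.
1/P = 0.3871/372.8 + 0.4908/201.7 + 0.1221/97.5 = 0.0047240 ⇒ P = 211.6858 kPa
xᵢ = zᵢP/Pᵢˢᵃᵗ ⇒ x_B = 0.4908·211.6858/201.7 = 0.5151

Pdew = 211.6858 kPa, x_B = 0.5151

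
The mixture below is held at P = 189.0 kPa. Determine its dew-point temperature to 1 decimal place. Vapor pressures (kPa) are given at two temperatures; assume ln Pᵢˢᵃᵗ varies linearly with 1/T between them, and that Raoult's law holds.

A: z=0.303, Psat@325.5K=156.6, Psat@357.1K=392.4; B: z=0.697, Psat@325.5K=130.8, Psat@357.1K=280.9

Dew-point temperature: Σzᵢ·P/Pᵢˢᵃᵗ(T) = 1. Interpolate ln Pᵢˢᵃᵗ = aᵢ + bᵢ/T.
  T = 325.5 K: ΣzᵢP/Pᵢˢᵃᵗ = 1.3728
  T = 357.1 K: ΣzᵢP/Pᵢˢᵃᵗ = 0.6149
  T = 341.3 K: ΣzᵢP/Pᵢˢᵃᵗ = 0.9014
  T = 333.4 K: ΣzᵢP/Pᵢˢᵃᵗ = 1.1067
  T = 337.4 K: ΣzᵢP/Pᵢˢᵃᵗ = 0.9962
  T = 335.4 K: ΣzᵢP/Pᵢˢᵃᵗ = 1.0497
Interpolating between 335.4 K and 337.4 K gives T ≈ 337.3 K.

T = 337.3 K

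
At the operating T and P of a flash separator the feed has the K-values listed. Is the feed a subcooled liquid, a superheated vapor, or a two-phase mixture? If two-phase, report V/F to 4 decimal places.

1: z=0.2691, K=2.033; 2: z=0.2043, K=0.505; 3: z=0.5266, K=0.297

subcooled liquid

ΣzᵢKᵢ = 0.8067; Σzᵢ/Kᵢ = 2.3100.
Since ΣzᵢKᵢ < 1 the mixture is below its bubble point — single liquid phase.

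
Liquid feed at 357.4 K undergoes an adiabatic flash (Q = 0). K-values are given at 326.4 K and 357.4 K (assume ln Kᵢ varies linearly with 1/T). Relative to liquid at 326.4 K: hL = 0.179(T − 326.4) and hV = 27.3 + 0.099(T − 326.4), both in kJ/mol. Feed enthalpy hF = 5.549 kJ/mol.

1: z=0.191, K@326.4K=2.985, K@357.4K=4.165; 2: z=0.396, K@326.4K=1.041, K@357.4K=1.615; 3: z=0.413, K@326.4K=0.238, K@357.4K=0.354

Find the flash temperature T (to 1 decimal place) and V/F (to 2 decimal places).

T = 331.7 K, V/F = 0.17

Adiabatic flash: solve Rachford–Rice at each trial T, then check hF = ψ·hV(T) + (1−ψ)·hL(T).
  T = 326.4 K: K = (2.985, 1.041, 0.238), RR gives ψ = 0.090, H_out = 2.456 kJ/mol
  T = 357.4 K: K = (4.165, 1.615, 0.354), RR gives ψ = 0.535, H_out = 18.828 kJ/mol
  T = 341.9 K: K = (3.553, 1.310, 0.293), RR gives ψ = 0.323, H_out = 11.199 kJ/mol
  T = 334.1 K: K = (3.261, 1.170, 0.264), RR gives ψ = 0.208, H_out = 6.931 kJ/mol
  T = 330.2 K: K = (3.120, 1.103, 0.251), RR gives ψ = 0.149, H_out = 4.695 kJ/mol
  T = 332.1 K: K = (3.188, 1.136, 0.257), RR gives ψ = 0.178, H_out = 5.793 kJ/mol
Linear interpolation between T = 330.2 (H_out = 4.695) and T = 332.1 (H_out = 5.793) on hF = 5.549 gives T ≈ 331.7 K, at which ψ = 0.17.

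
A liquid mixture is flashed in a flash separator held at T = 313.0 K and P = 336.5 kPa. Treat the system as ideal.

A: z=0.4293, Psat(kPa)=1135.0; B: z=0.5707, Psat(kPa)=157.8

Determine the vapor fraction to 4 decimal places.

Raoult's law: Kᵢ = Pᵢˢᵃᵗ/P = Pᵢˢᵃᵗ/336.5.
  K_A = 1135.0/336.5 = 3.372957, K_B = 157.8/336.5 = 0.468945
Rachford–Rice: g(ψ) = Σ zᵢ(Kᵢ−1)/(1+ψ(Kᵢ−1)) = 0.
Feasibility: ΣzᵢKᵢ = 1.7156, Σzᵢ/Kᵢ = 1.3443 — both > 1, two phases present.
Newton–Raphson from ψ = 0.5:
  ψ = 0.5000: g = 0.05327, g' = -0.8040 → ψ = 0.5663
  ψ = 0.5663: g = 0.00125, g' = -0.7692 → ψ = 0.5679
Converged at ψ = 0.5679.

ψ = 0.5679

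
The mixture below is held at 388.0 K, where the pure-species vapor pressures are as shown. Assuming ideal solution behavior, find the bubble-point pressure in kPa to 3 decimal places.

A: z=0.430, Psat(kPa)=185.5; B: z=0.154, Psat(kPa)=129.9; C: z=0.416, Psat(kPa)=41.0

At the bubble point ψ → 0, so ΣzᵢKᵢ = 1 with Kᵢ = Pᵢˢᵃᵗ/P ⇒ P = ΣzᵢPᵢˢᵃᵗ.
P = 0.430·185.5 + 0.154·129.9 + 0.416·41.0 = 116.826 kPa

Pbub = 116.826 kPa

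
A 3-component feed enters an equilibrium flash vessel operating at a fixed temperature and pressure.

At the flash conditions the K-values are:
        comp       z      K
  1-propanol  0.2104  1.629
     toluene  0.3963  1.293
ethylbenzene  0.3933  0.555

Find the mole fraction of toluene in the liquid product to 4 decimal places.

x_toluene = 0.3563

Rachford–Rice: g(V/F) = Σ zᵢ(Kᵢ−1)/(1+V/F(Kᵢ−1)) = 0.
Feasibility: ΣzᵢKᵢ = 1.0734, Σzᵢ/Kᵢ = 1.1443 — both > 1, two phases present.
Newton iteration, V/F⁰ = 0.5:
  V/F = 0.5000: g = -0.02315, g' = -0.2029 → V/F = 0.3859
  V/F = 0.3859: g = -0.00049, g' = -0.1949 → V/F = 0.3834
Converged at V/F = 0.3834.
Compositions from xᵢ = zᵢ/(1+V/F(Kᵢ−1)), yᵢ = Kᵢxᵢ:
  1-propanol: x = 0.1695, y = 0.2761
  toluene: x = 0.3563, y = 0.4607
  ethylbenzene: x = 0.4742, y = 0.2632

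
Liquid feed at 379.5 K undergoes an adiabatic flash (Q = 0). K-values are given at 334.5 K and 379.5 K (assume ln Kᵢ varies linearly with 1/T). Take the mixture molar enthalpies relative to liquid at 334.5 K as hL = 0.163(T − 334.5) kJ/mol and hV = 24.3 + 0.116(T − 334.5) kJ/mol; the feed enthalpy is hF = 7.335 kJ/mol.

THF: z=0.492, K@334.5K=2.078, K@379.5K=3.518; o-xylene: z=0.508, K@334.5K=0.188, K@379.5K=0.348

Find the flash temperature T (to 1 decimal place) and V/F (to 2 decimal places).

Adiabatic flash: solve Rachford–Rice at each trial T, then check hF = ψ·hV(T) + (1−ψ)·hL(T).
  T = 334.5 K: K = (2.078, 0.188), RR gives ψ = 0.135, H_out = 3.272 kJ/mol
  T = 379.5 K: K = (3.518, 0.348), RR gives ψ = 0.553, H_out = 19.600 kJ/mol
  T = 357.0 K: K = (2.749, 0.261), RR gives ψ = 0.375, H_out = 12.386 kJ/mol
  T = 345.8 K: K = (2.402, 0.223), RR gives ψ = 0.271, H_out = 8.278 kJ/mol
  T = 340.1 K: K = (2.236, 0.205), RR gives ψ = 0.208, H_out = 5.902 kJ/mol
  T = 343.0 K: K = (2.320, 0.214), RR gives ψ = 0.241, H_out = 7.142 kJ/mol
  T = 344.4 K: K = (2.361, 0.218), RR gives ψ = 0.256, H_out = 7.717 kJ/mol
Linear interpolation between T = 343.0 (H_out = 7.142) and T = 344.4 (H_out = 7.717) on hF = 7.335 gives T ≈ 343.5 K, at which ψ = 0.25.

T = 343.5 K, V/F = 0.25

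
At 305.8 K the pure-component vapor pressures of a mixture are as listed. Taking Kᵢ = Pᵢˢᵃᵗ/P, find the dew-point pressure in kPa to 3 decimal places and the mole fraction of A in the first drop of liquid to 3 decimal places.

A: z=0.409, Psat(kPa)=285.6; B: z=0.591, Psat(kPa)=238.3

Pdew = 255.615 kPa, x_A = 0.366

At the dew point ψ → 1, so Σzᵢ/Kᵢ = 1 with Kᵢ = Pᵢˢᵃᵗ/P ⇒ 1/P = Σzᵢ/Pᵢˢᵃᵗ.
1/P = 0.409/285.6 + 0.591/238.3 = 0.003912 ⇒ P = 255.615 kPa
xᵢ = zᵢP/Pᵢˢᵃᵗ ⇒ x_A = 0.409·255.615/285.6 = 0.366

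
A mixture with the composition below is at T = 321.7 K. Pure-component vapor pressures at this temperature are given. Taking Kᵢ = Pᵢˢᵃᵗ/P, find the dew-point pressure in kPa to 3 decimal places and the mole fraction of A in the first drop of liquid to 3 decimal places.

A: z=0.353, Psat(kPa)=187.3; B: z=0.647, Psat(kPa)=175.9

At the dew point ψ → 1, so Σzᵢ/Kᵢ = 1 with Kᵢ = Pᵢˢᵃᵗ/P ⇒ 1/P = Σzᵢ/Pᵢˢᵃᵗ.
1/P = 0.353/187.3 + 0.647/175.9 = 0.005563 ⇒ P = 179.762 kPa
xᵢ = zᵢP/Pᵢˢᵃᵗ ⇒ x_A = 0.353·179.762/187.3 = 0.339

Pdew = 179.762 kPa, x_A = 0.339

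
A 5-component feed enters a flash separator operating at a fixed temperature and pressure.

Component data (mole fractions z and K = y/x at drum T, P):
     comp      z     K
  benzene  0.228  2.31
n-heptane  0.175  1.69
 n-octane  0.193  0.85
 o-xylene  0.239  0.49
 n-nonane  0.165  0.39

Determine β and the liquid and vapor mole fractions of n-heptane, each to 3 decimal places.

β = 0.339, x_n-heptane = 0.142, y_n-heptane = 0.240

Let β = V/F and solve Σ zᵢ(Kᵢ−1)/(1+β(Kᵢ−1)) = 0.
g(0) = ΣzᵢKᵢ − 1 = 0.168 and g(1) = 1 − Σzᵢ/Kᵢ = -0.340, so a root lies in (0, 1).
Newton–Raphson from β = 0.67:
  β = 0.670: g = -0.1459, g' = -0.474 → β = 0.362
  β = 0.362: g = -0.0102, g' = -0.433 → β = 0.339
Converged at β = 0.339.
Compositions from xᵢ = zᵢ/(1+β(Kᵢ−1)), yᵢ = Kᵢxᵢ:
  benzene: x = 0.158, y = 0.365
  n-heptane: x = 0.142, y = 0.240
  n-octane: x = 0.203, y = 0.173
  o-xylene: x = 0.289, y = 0.142
  n-nonane: x = 0.208, y = 0.081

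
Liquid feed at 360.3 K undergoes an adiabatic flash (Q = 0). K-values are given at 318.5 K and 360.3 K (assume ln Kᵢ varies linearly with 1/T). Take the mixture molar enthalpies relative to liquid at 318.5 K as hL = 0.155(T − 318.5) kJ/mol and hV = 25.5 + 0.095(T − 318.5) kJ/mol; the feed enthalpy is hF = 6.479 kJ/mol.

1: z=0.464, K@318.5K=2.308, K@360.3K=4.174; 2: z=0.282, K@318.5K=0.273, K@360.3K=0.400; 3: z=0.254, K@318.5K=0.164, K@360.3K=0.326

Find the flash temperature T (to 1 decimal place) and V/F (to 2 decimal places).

Adiabatic flash: solve Rachford–Rice at each trial T, then check hF = ψ·hV(T) + (1−ψ)·hL(T).
  T = 318.5 K: K = (2.308, 0.273, 0.164), RR gives ψ = 0.186, H_out = 4.733 kJ/mol
  T = 360.3 K: K = (4.174, 0.400, 0.326), RR gives ψ = 0.560, H_out = 19.364 kJ/mol
  T = 339.4 K: K = (3.161, 0.334, 0.236), RR gives ψ = 0.402, H_out = 12.992 kJ/mol
  T = 328.9 K: K = (2.712, 0.303, 0.198), RR gives ψ = 0.307, H_out = 9.257 kJ/mol
  T = 323.7 K: K = (2.505, 0.288, 0.180), RR gives ψ = 0.251, H_out = 7.135 kJ/mol
  T = 321.1 K: K = (2.405, 0.280, 0.172), RR gives ψ = 0.220, H_out = 5.975 kJ/mol
  T = 322.4 K: K = (2.455, 0.284, 0.176), RR gives ψ = 0.236, H_out = 6.565 kJ/mol
Linear interpolation between T = 321.1 (H_out = 5.975) and T = 322.4 (H_out = 6.565) on hF = 6.479 gives T ≈ 322.2 K, at which ψ = 0.23.

T = 322.2 K, V/F = 0.23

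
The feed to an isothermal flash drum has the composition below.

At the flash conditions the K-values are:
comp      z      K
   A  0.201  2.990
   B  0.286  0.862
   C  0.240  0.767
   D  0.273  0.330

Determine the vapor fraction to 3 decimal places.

Rachford–Rice: g(ψ) = Σ zᵢ(Kᵢ−1)/(1+ψ(Kᵢ−1)) = 0.
Check two-phase: ΣzᵢKᵢ = 1.122 > 1 and Σzᵢ/Kᵢ = 1.539 > 1, so g(0) = 0.122 > 0 and g(1) = -0.539 < 0.
Newton–Raphson from ψ = 0.5:
  ψ = 0.500: g = -0.1802, g' = -0.500 → ψ = 0.140
  ψ = 0.140: g = 0.0132, g' = -0.656 → ψ = 0.160
Converged at ψ = 0.160.

ψ = 0.160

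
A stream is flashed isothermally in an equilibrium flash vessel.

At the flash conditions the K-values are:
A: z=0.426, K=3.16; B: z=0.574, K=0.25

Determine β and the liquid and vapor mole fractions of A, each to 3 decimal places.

β = 0.302, x_A = 0.258, y_A = 0.814

Material balance + equilibrium reduce to Σ zᵢ(Kᵢ−1)/(1+β(Kᵢ−1)) = 0.
g(0) = ΣzᵢKᵢ − 1 = 0.490 and g(1) = 1 − Σzᵢ/Kᵢ = -1.431, so a root lies in (0, 1).
Newton iteration, β⁰ = 0.5:
  β = 0.500: g = -0.2464, g' = -1.286 → β = 0.308
  β = 0.308: g = -0.0077, g' = -1.262 → β = 0.302
Converged at β = 0.302.
Compositions from xᵢ = zᵢ/(1+β(Kᵢ−1)), yᵢ = Kᵢxᵢ:
  A: x = 0.258, y = 0.814
  B: x = 0.742, y = 0.186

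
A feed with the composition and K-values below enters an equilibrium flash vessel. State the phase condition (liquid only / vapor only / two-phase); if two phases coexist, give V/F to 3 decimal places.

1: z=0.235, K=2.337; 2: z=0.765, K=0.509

ΣzᵢKᵢ = 0.939; Σzᵢ/Kᵢ = 1.604.
Since ΣzᵢKᵢ < 1 the mixture is below its bubble point — single liquid phase.

liquid only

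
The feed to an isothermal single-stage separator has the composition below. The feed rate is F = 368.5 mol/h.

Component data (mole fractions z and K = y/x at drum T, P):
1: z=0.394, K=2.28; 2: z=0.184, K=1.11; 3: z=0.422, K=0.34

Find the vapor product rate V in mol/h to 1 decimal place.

V = 132.3 mol/h

Let ψ = V/F and solve Σ zᵢ(Kᵢ−1)/(1+ψ(Kᵢ−1)) = 0.
Check two-phase: ΣzᵢKᵢ = 1.246 > 1 and Σzᵢ/Kᵢ = 1.580 > 1, so g(0) = 0.246 > 0 and g(1) = -0.580 < 0.
Iterate (Newton) starting at ψ = 0.5:
  ψ = 0.500: g = -0.0890, g' = -0.652 → ψ = 0.363
  ψ = 0.363: g = -0.0027, g' = -0.621 → ψ = 0.359
Converged at ψ = 0.359.
Then V = ψ·F = 0.3590·368.5 = 132.3 mol/h and L = F − V = 236.2 mol/h.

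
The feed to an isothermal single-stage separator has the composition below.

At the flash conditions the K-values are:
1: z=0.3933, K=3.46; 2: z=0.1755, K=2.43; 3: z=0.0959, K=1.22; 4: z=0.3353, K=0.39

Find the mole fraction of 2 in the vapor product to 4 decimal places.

y_2 = 0.1898

Rachford–Rice: g(ψ) = Σ zᵢ(Kᵢ−1)/(1+ψ(Kᵢ−1)) = 0.
Check two-phase: ΣzᵢKᵢ = 2.0350 > 1 and Σzᵢ/Kᵢ = 1.1242 > 1, so g(0) = 1.0350 > 0 and g(1) = -0.1242 < 0.
Newton iteration, ψ⁰ = 0.62:
  ψ = 0.6200: g = 0.20580, g' = -0.8004 → ψ = 0.8771
  ψ = 0.8771: g = -0.00449, g' = -0.8897 → ψ = 0.8721
Converged at ψ = 0.8721.
Compositions from xᵢ = zᵢ/(1+ψ(Kᵢ−1)), yᵢ = Kᵢxᵢ:
  1: x = 0.1250, y = 0.4327
  2: x = 0.0781, y = 0.1898
  3: x = 0.0805, y = 0.0982
  4: x = 0.7164, y = 0.2794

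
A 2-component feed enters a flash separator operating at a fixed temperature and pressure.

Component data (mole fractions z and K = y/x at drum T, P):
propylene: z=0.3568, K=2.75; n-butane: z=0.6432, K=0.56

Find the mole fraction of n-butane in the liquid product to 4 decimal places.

Material balance + equilibrium reduce to Σ zᵢ(Kᵢ−1)/(1+V/F(Kᵢ−1)) = 0.
Check two-phase: ΣzᵢKᵢ = 1.3414 > 1 and Σzᵢ/Kᵢ = 1.2783 > 1, so g(0) = 0.3414 > 0 and g(1) = -0.2783 < 0.
Binary case is linear: z₁(K₁−1)(1+V/F(K₂−1)) + z₂(K₂−1)(1+V/F(K₁−1)) = 0
⇒ V/F = [z₁(K₁−1)+z₂(K₂−1)] / [−(K₁−1)(K₂−1)] = 0.34139/0.77000 = 0.4434
Compositions from xᵢ = zᵢ/(1+V/F(Kᵢ−1)), yᵢ = Kᵢxᵢ:
  propylene: x = 0.2009, y = 0.5525
  n-butane: x = 0.7991, y = 0.4475

x_n-butane = 0.7991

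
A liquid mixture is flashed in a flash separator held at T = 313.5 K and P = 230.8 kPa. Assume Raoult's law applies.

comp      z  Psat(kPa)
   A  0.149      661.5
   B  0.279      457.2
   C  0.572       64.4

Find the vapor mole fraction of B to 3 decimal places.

y_B = 0.485

Raoult's law: Kᵢ = Pᵢˢᵃᵗ/P = Pᵢˢᵃᵗ/230.8.
  K_A = 661.5/230.8 = 2.86612, K_B = 457.2/230.8 = 1.98094, K_C = 64.4/230.8 = 0.27903
Rachford–Rice: g(β) = Σ zᵢ(Kᵢ−1)/(1+β(Kᵢ−1)) = 0.
g(0) = ΣzᵢKᵢ − 1 = 0.139 and g(1) = 1 − Σzᵢ/Kᵢ = -1.243, so a root lies in (0, 1).
Newton–Raphson from β = 0.62:
  β = 0.620: g = -0.4467, g' = -1.188 → β = 0.244
  β = 0.244: g = -0.0885, g' = -0.858 → β = 0.141
  β = 0.141: g = 0.0017, g' = -0.901 → β = 0.143
Converged at β = 0.143.
Compositions from xᵢ = zᵢ/(1+β(Kᵢ−1)), yᵢ = Kᵢxᵢ:
  A: x = 0.118, y = 0.337
  B: x = 0.245, y = 0.485
  C: x = 0.638, y = 0.178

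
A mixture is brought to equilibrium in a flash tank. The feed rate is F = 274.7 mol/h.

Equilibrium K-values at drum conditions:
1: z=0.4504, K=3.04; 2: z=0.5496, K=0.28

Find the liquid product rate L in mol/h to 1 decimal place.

Iterate (Newton) starting at β = 0.45:
  β = 0.4500: g = -0.10632, g' = -1.1330 → β = 0.3562
  β = 0.3562: g = -0.00001, g' = -1.1441 → β = 0.3561
Converged at β = 0.3561.
Then V = β·F = 0.3561·274.7 = 97.8 mol/h and L = F − V = 176.9 mol/h.

L = 176.9 mol/h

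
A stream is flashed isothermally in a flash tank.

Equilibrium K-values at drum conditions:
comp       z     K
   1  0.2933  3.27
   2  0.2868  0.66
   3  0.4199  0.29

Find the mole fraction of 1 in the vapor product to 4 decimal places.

Material balance + equilibrium reduce to Σ zᵢ(Kᵢ−1)/(1+ψ(Kᵢ−1)) = 0.
g(0) = ΣzᵢKᵢ − 1 = 0.2702 and g(1) = 1 − Σzᵢ/Kᵢ = -0.9722, so a root lies in (0, 1).
Iterate (Newton) starting at ψ = 0.5:
  ψ = 0.5000: g = -0.26785, g' = -0.8885 → ψ = 0.1985
  ψ = 0.1985: g = 0.00734, g' = -1.0431 → ψ = 0.2056
Converged at ψ = 0.2056.
Compositions from xᵢ = zᵢ/(1+ψ(Kᵢ−1)), yᵢ = Kᵢxᵢ:
  1: x = 0.2000, y = 0.6539
  2: x = 0.3084, y = 0.2035
  3: x = 0.4917, y = 0.1426

y_1 = 0.6539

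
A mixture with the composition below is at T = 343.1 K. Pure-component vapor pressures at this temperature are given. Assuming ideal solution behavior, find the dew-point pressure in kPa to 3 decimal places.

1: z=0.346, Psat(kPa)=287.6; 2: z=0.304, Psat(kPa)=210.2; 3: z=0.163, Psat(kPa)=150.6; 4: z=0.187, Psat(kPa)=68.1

Pdew = 154.378 kPa

At the dew point ψ → 1, so Σzᵢ/Kᵢ = 1 with Kᵢ = Pᵢˢᵃᵗ/P ⇒ 1/P = Σzᵢ/Pᵢˢᵃᵗ.
1/P = 0.346/287.6 + 0.304/210.2 + 0.163/150.6 + 0.187/68.1 = 0.006478 ⇒ P = 154.378 kPa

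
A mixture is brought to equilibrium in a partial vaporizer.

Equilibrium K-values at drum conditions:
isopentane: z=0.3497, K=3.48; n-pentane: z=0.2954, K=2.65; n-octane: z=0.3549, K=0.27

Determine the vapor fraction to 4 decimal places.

Newton–Raphson from ψ = 0.5:
  ψ = 0.5000: g = 0.24625, g' = -1.1391 → ψ = 0.7162
  ψ = 0.7162: g = -0.00710, g' = -1.2786 → ψ = 0.7106
Converged at ψ = 0.7106.

ψ = 0.7106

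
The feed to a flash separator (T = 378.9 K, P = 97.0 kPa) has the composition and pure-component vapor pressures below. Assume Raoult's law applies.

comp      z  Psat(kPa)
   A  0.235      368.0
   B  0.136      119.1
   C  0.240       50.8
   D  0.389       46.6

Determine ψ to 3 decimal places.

Raoult's law: Kᵢ = Pᵢˢᵃᵗ/P = Pᵢˢᵃᵗ/97.0.
  K_A = 368.0/97.0 = 3.79381, K_B = 119.1/97.0 = 1.22784, K_C = 50.8/97.0 = 0.52371, K_D = 46.6/97.0 = 0.48041
Newton–Raphson from ψ = 0.65:
  ψ = 0.650: g = -0.2106, g' = -0.590 → ψ = 0.293
  ψ = 0.293: g = 0.0186, g' = -0.780 → ψ = 0.317
  ψ = 0.317: g = 0.0004, g' = -0.748 → ψ = 0.318
Converged at ψ = 0.318.

ψ = 0.318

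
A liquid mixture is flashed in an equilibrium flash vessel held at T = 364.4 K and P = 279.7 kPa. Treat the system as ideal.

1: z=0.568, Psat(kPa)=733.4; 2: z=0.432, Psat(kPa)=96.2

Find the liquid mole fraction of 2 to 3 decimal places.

Raoult's law: Kᵢ = Pᵢˢᵃᵗ/P = Pᵢˢᵃᵗ/279.7.
  K_1 = 733.4/279.7 = 2.62210, K_2 = 96.2/279.7 = 0.34394
Let ψ = V/F and solve Σ zᵢ(Kᵢ−1)/(1+ψ(Kᵢ−1)) = 0.
Feasibility: ΣzᵢKᵢ = 1.638, Σzᵢ/Kᵢ = 1.473 — both > 1, two phases present.
Newton–Raphson from ψ = 0.5:
  ψ = 0.500: g = 0.0870, g' = -0.867 → ψ = 0.600
  ψ = 0.600: g = -0.0007, g' = -0.890 → ψ = 0.599
Converged at ψ = 0.599.
Compositions from xᵢ = zᵢ/(1+ψ(Kᵢ−1)), yᵢ = Kᵢxᵢ:
  1: x = 0.288, y = 0.755
  2: x = 0.712, y = 0.245

x_2 = 0.712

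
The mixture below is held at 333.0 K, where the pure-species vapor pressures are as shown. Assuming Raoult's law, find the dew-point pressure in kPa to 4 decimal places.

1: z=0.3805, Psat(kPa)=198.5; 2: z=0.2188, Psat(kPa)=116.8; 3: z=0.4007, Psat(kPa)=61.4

At the dew point ψ → 1, so Σzᵢ/Kᵢ = 1 with Kᵢ = Pᵢˢᵃᵗ/P ⇒ 1/P = Σzᵢ/Pᵢˢᵃᵗ.
1/P = 0.3805/198.5 + 0.2188/116.8 + 0.4007/61.4 = 0.0103162 ⇒ P = 96.9347 kPa

Pdew = 96.9347 kPa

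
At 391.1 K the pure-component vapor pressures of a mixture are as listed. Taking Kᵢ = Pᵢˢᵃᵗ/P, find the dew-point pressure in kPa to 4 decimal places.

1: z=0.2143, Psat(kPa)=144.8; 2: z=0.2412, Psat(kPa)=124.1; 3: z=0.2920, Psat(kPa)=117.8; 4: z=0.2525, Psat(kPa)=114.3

At the dew point ψ → 1, so Σzᵢ/Kᵢ = 1 with Kᵢ = Pᵢˢᵃᵗ/P ⇒ 1/P = Σzᵢ/Pᵢˢᵃᵗ.
1/P = 0.2143/144.8 + 0.2412/124.1 + 0.2920/117.8 + 0.2525/114.3 = 0.0081114 ⇒ P = 123.2826 kPa

Pdew = 123.2826 kPa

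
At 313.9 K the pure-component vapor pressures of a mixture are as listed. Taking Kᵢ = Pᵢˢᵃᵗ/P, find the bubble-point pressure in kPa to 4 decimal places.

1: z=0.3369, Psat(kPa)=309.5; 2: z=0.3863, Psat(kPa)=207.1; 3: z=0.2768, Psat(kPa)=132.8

At the bubble point ψ → 0, so ΣzᵢKᵢ = 1 with Kᵢ = Pᵢˢᵃᵗ/P ⇒ P = ΣzᵢPᵢˢᵃᵗ.
P = 0.3369·309.5 + 0.3863·207.1 + 0.2768·132.8 = 221.0323 kPa

Pbub = 221.0323 kPa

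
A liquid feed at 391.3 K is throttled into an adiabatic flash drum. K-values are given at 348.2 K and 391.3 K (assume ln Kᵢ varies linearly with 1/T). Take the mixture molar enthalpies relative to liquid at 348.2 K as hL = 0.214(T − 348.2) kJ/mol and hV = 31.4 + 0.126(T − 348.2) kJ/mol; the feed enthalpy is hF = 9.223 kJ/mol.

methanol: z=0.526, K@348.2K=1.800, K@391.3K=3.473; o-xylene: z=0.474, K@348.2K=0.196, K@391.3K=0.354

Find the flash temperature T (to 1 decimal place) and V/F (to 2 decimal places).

Adiabatic flash: solve Rachford–Rice at each trial T, then check hF = ψ·hV(T) + (1−ψ)·hL(T).
  T = 348.2 K: K = (1.800, 0.196), RR gives ψ = 0.062, H_out = 1.938 kJ/mol
  T = 391.3 K: K = (3.473, 0.354), RR gives ψ = 0.623, H_out = 26.411 kJ/mol
  T = 369.8 K: K = (2.551, 0.268), RR gives ψ = 0.413, H_out = 16.807 kJ/mol
  T = 359.0 K: K = (2.154, 0.230), RR gives ψ = 0.273, H_out = 10.613 kJ/mol
  T = 353.6 K: K = (1.972, 0.213), RR gives ψ = 0.180, H_out = 6.733 kJ/mol
  T = 356.3 K: K = (2.062, 0.221), RR gives ψ = 0.229, H_out = 8.763 kJ/mol
  T = 357.6 K: K = (2.106, 0.226), RR gives ψ = 0.251, H_out = 9.674 kJ/mol
  T = 357.0 K: K = (2.085, 0.224), RR gives ψ = 0.241, H_out = 9.258 kJ/mol
  T = 356.6 K: K = (2.072, 0.222), RR gives ψ = 0.234, H_out = 8.977 kJ/mol
  T = 356.8 K: K = (2.078, 0.223), RR gives ψ = 0.237, H_out = 9.118 kJ/mol
Linear interpolation between T = 356.8 (H_out = 9.118) and T = 357.0 (H_out = 9.258) on hF = 9.223 gives T ≈ 356.9 K, at which ψ = 0.24.

T = 356.9 K, V/F = 0.24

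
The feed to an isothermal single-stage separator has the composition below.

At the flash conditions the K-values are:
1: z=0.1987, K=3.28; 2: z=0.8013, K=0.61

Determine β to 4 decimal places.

Let β = V/F and solve Σ zᵢ(Kᵢ−1)/(1+β(Kᵢ−1)) = 0.
Feasibility: ΣzᵢKᵢ = 1.1405, Σzᵢ/Kᵢ = 1.3742 — both > 1, two phases present.
Newton–Raphson from β = 0.42:
  β = 0.4200: g = -0.14230, g' = -0.4438 → β = 0.0994
  β = 0.0994: g = 0.04423, g' = -0.8184 → β = 0.1534
  β = 0.1534: g = 0.00323, g' = -0.7048 → β = 0.1580
Converged at β = 0.1580.

β = 0.1580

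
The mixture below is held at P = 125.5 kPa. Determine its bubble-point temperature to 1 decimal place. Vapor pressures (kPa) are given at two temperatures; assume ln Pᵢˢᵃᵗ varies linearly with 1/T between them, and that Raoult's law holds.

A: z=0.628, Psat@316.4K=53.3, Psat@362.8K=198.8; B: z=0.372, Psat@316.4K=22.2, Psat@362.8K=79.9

T = 354.5 K

Bubble-point temperature: ΣzᵢPᵢˢᵃᵗ(T) = P. Interpolate ln Pᵢˢᵃᵗ = aᵢ + bᵢ/T.
  T = 316.4 K: ΣzᵢPᵢˢᵃᵗ = 41.73 kPa
  T = 362.8 K: ΣzᵢPᵢˢᵃᵗ = 154.57 kPa
  T = 339.6 K: ΣzᵢPᵢˢᵃᵗ = 83.99 kPa
  T = 351.2 K: ΣzᵢPᵢˢᵃᵗ = 115.09 kPa
  T = 357.0 K: ΣzᵢPᵢˢᵃᵗ = 133.70 kPa
  T = 354.1 K: ΣzᵢPᵢˢᵃᵗ = 124.12 kPa
Interpolating between 354.1 K and 357.0 K gives T ≈ 354.5 K.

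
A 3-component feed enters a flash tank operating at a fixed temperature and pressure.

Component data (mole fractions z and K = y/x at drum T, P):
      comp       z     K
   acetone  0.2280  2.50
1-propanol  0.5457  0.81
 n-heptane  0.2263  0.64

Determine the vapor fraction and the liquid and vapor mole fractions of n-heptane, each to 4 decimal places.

Iterate (Newton) starting at ψ = 0.55:
  ψ = 0.5500: g = -0.02997, g' = -0.2242 → ψ = 0.4163
  ψ = 0.4163: g = 0.00211, g' = -0.2582 → ψ = 0.4245
Converged at ψ = 0.4245.
Compositions from xᵢ = zᵢ/(1+ψ(Kᵢ−1)), yᵢ = Kᵢxᵢ:
  acetone: x = 0.1393, y = 0.3482
  1-propanol: x = 0.5936, y = 0.4808
  n-heptane: x = 0.2671, y = 0.1710

ψ = 0.4245, x_n-heptane = 0.2671, y_n-heptane = 0.1710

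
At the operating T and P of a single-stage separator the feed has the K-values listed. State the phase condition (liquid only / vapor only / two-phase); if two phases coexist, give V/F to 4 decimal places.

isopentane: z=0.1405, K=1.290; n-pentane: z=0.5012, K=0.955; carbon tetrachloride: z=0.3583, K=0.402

liquid only

ΣzᵢKᵢ = 0.8039; Σzᵢ/Kᵢ = 1.5250.
Since ΣzᵢKᵢ < 1 the mixture is below its bubble point — single liquid phase.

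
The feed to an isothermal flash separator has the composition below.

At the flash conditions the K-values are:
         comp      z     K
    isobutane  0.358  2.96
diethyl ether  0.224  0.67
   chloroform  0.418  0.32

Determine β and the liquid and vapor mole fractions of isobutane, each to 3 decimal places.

Rachford–Rice: g(β) = Σ zᵢ(Kᵢ−1)/(1+β(Kᵢ−1)) = 0.
g(0) = ΣzᵢKᵢ − 1 = 0.344 and g(1) = 1 − Σzᵢ/Kᵢ = -0.762, so a root lies in (0, 1).
Newton iteration, β⁰ = 0.5:
  β = 0.500: g = -0.1648, g' = -0.830 → β = 0.301
  β = 0.301: g = 0.0016, g' = -0.879 → β = 0.303
Converged at β = 0.303.
Compositions from xᵢ = zᵢ/(1+β(Kᵢ−1)), yᵢ = Kᵢxᵢ:
  isobutane: x = 0.225, y = 0.665
  diethyl ether: x = 0.249, y = 0.167
  chloroform: x = 0.527, y = 0.168

β = 0.303, x_isobutane = 0.225, y_isobutane = 0.665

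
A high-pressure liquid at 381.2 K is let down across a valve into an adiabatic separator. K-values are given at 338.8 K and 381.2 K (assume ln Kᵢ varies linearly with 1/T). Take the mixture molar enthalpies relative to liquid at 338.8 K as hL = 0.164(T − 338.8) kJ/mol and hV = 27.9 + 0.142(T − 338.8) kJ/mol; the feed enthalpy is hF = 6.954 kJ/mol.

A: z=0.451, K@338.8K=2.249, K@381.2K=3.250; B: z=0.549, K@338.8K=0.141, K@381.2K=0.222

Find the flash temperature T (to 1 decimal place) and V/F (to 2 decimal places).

T = 351.1 K, V/F = 0.18

Adiabatic flash: solve Rachford–Rice at each trial T, then check hF = ψ·hV(T) + (1−ψ)·hL(T).
  T = 338.8 K: K = (2.249, 0.141), RR gives ψ = 0.085, H_out = 2.385 kJ/mol
  T = 381.2 K: K = (3.250, 0.222), RR gives ψ = 0.336, H_out = 16.006 kJ/mol
  T = 360.0 K: K = (2.733, 0.179), RR gives ψ = 0.233, H_out = 9.862 kJ/mol
  T = 349.4 K: K = (2.487, 0.160), RR gives ψ = 0.167, H_out = 6.368 kJ/mol
  T = 354.7 K: K = (2.609, 0.169), RR gives ψ = 0.202, H_out = 8.163 kJ/mol
  T = 352.0 K: K = (2.546, 0.164), RR gives ψ = 0.185, H_out = 7.262 kJ/mol
  T = 350.7 K: K = (2.516, 0.162), RR gives ψ = 0.176, H_out = 6.818 kJ/mol
Linear interpolation between T = 350.7 (H_out = 6.818) and T = 352.0 (H_out = 7.262) on hF = 6.954 gives T ≈ 351.1 K, at which ψ = 0.18.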